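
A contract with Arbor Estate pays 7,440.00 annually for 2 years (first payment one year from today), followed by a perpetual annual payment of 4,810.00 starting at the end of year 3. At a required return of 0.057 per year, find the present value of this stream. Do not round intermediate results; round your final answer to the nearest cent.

89228.14

PV of 2-year annuity: 7,440.00 × [1 − (1+0.057)^−2] / 0.057 = 13698.00286
Perpetuity value at year 2: 4,810.00 / 0.057 = 84385.96491
PV of perpetuity: 84385.96491 / (1+0.057)^2 = 75530.13242
Total PV = 13698.00286 + 75530.13242 = 89228.13528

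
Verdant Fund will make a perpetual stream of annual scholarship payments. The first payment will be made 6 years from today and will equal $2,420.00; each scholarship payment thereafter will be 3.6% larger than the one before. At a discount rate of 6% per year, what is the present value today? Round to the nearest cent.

Value at end of year 5: C₁ / (r − g) = $2,420.00 / (0.06 − 0.036) = $100,833.3333
Discount to today: PV = $100,833.3333 / (1 + 0.06)^5 = $100,833.3333 / 1.338226 = $75,348.53

$75348.53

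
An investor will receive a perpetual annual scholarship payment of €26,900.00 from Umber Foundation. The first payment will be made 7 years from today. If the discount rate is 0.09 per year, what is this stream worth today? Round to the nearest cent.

€178217.68

Value at end of year 6: C / r = €26,900.00 / 0.09 = €298,888.8889
Discount to today: PV = €298,888.8889 / (1 + 0.09)^6 = €298,888.8889 / 1.677100 = €178,217.68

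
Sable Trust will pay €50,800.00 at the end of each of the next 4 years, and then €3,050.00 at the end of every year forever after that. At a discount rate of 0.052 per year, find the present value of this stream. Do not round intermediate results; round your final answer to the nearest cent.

PV of 4-year annuity: €50,800.00 × [1 − (1+0.052)^−4] / 0.052 = 179300.55312
Perpetuity value at year 4: €3,050.00 / 0.052 = 58653.84615
PV of perpetuity: 58653.84615 / (1+0.052)^4 = 47888.75389
Total PV = 179300.55312 + 47888.75389 = 227189.30701

€227189.31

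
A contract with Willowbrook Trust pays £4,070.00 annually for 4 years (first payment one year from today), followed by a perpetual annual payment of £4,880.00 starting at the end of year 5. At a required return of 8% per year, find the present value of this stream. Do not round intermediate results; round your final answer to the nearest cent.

£58317.18

PV of 4-year annuity: £4,070.00 × [1 − (1+0.08)^−4] / 0.08 = 13480.35624
Perpetuity value at year 4: £4,880.00 / 0.08 = 61000.00000
PV of perpetuity: 61000.00000 / (1+0.08)^4 = 44836.82102
Total PV = 13480.35624 + 44836.82102 = 58317.17726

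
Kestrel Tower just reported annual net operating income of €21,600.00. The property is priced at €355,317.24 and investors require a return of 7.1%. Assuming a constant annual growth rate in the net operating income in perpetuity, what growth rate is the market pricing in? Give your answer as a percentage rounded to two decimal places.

0.96%

P = D₀(1+g)/(r−g) ⇒ P(r−g) = D₀(1+g) ⇒ g(P+D₀) = P·r − D₀
g = (P·r − D₀)/(P + D₀) = (€355,317.24×0.071 − €21,600.00) / (€355,317.24 + €21,600.00) = 0.009624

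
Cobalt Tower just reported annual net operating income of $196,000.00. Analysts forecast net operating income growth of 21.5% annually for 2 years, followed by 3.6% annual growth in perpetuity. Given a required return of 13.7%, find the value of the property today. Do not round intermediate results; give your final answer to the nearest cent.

D_1 = 238140.00000
D_2 = 289340.10000
Terminal value at year 2: TV = D_2×(1+g_2)/(r−g_2) = 299756.34360/0.101 = 2967884.59010
P_0 = D_1/(1+r)^1 + D_2/(1+r)^2 + TV/(1+r)^2
    = 209445.91029 + 223814.23131 + 2295757.85782 = 2729017.99943

$2729018.00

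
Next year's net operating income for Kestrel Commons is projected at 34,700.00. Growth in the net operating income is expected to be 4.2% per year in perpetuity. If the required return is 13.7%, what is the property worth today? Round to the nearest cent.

365263.16

Growing perpetuity: P = D₁ / (r − g) = 34,700.0000 / (0.137 − 0.042) = 365,263.16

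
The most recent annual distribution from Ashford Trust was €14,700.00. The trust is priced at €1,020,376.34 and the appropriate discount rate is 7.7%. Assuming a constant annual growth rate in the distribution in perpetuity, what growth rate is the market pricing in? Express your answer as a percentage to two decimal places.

P = D₀(1+g)/(r−g) ⇒ P(r−g) = D₀(1+g) ⇒ g(P+D₀) = P·r − D₀
g = (P·r − D₀)/(P + D₀) = (€1,020,376.34×0.077 − €14,700.00) / (€1,020,376.34 + €14,700.00) = 0.061705

6.17%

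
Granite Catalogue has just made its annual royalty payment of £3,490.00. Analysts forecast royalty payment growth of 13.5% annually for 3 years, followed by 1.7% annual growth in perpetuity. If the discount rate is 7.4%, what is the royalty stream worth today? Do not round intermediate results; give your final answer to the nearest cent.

£85198.05

D_1 = 3961.15000
D_2 = 4495.90525
D_3 = 5102.85246
Terminal value at year 3: TV = D_3×(1+g_2)/(r−g_2) = 5189.60095/0.057 = 91045.63071
P_0 = D_1/(1+r)^1 + D_2/(1+r)^2 + D_3/(1+r)^3 + TV/(1+r)^3
    = 3688.22160 + 3897.70160 + 4119.07944 + 73493.04890 = 85198.05154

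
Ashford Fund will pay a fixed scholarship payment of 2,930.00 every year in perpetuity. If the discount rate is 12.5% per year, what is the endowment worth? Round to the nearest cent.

Level perpetuity: PV = C / r = 2,930.00 / 0.125 = 23,440.00

23440.00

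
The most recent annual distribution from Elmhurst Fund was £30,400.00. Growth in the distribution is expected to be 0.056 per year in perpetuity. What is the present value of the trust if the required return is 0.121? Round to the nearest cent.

£493883.08

D₁ = D₀ × (1 + g) = £30,400.00 × 1.056 = £32,102.4000
Growing perpetuity: P = D₁ / (r − g) = £32,102.4000 / (0.121 − 0.056) = £493,883.08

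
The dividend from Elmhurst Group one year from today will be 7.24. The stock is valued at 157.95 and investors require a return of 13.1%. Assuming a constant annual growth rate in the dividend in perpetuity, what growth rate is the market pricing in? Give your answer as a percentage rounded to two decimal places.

8.52%

P = D₁/(r−g) ⇒ g = r − D₁/P = 0.131 − 7.24/157.95 = 0.085163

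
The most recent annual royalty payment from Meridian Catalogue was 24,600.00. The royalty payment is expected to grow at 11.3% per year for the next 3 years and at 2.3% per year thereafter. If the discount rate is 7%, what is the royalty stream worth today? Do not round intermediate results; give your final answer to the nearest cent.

D_1 = 27379.80000
D_2 = 30473.71740
D_3 = 33917.24747
Terminal value at year 3: TV = D_3×(1+g_2)/(r−g_2) = 34697.34416/0.047 = 738241.36506
P_0 = D_1/(1+r)^1 + D_2/(1+r)^2 + D_3/(1+r)^3 + TV/(1+r)^3
    = 25588.59813 + 26616.92497 + 27686.57710 + 602624.85893 = 682516.95913

682516.96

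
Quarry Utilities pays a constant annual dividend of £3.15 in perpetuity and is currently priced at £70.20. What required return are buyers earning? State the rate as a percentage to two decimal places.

4.49%

P = C/r ⇒ r = C/P = £3.15/£70.20 = 0.044872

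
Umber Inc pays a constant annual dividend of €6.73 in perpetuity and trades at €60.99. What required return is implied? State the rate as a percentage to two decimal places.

P = C/r ⇒ r = C/P = €6.73/€60.99 = 0.110346

11.03%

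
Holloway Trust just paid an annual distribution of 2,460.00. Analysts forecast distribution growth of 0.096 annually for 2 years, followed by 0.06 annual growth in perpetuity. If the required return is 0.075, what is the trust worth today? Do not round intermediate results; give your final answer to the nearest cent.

D_1 = 2696.16000
D_2 = 2954.99136
Terminal value at year 2: TV = D_2×(1+g_2)/(r−g_2) = 3132.29084/0.015 = 208819.38944
P_0 = D_1/(1+r)^1 + D_2/(1+r)^2 + TV/(1+r)^2
    = 2508.05581 + 2557.05039 + 180698.22775 = 185763.33395

185763.33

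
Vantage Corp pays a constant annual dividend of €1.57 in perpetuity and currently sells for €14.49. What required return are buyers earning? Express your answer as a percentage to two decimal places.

10.84%

P = C/r ⇒ r = C/P = €1.57/€14.49 = 0.108351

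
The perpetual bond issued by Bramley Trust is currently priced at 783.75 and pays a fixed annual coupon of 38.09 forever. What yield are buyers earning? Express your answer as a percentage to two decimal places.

P = C/r ⇒ r = C/P = 38.09/783.75 = 0.048600

4.86%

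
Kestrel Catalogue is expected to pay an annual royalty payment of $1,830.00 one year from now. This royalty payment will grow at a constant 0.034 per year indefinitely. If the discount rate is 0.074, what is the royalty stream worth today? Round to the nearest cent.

Growing perpetuity: P = D₁ / (r − g) = $1,830.0000 / (0.074 − 0.034) = $45,750.00

$45750.00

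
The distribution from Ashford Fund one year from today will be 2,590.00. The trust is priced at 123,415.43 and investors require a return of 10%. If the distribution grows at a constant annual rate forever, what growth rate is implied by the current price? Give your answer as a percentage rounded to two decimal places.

7.90%

P = D₁/(r−g) ⇒ g = r − D₁/P = 0.1 − 2,590.00/123,415.43 = 0.079014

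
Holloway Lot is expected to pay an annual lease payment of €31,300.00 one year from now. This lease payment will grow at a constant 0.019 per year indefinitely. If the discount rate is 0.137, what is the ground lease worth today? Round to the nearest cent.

Growing perpetuity: P = D₁ / (r − g) = €31,300.0000 / (0.137 − 0.019) = €265,254.24

€265254.24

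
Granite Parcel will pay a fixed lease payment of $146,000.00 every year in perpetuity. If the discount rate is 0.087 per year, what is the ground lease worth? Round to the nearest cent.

Level perpetuity: PV = C / r = $146,000.00 / 0.087 = $1,678,160.92

$1678160.92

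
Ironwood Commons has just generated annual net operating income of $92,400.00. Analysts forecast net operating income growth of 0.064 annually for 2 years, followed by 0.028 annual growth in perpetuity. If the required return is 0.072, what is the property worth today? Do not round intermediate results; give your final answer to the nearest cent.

$2309435.82

D_1 = 98313.60000
D_2 = 104605.67040
Terminal value at year 2: TV = D_2×(1+g_2)/(r−g_2) = 107534.62917/0.044 = 2443968.84480
P_0 = D_1/(1+r)^1 + D_2/(1+r)^2 + TV/(1+r)^2
    = 91710.44776 + 91026.04143 + 2126699.33170 = 2309435.82090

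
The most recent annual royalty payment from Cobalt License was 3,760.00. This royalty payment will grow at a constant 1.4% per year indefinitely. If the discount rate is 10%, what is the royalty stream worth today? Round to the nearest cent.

D₁ = D₀ × (1 + g) = 3,760.00 × 1.014 = 3,812.6400
Growing perpetuity: P = D₁ / (r − g) = 3,812.6400 / (0.1 − 0.014) = 44,333.02

44333.02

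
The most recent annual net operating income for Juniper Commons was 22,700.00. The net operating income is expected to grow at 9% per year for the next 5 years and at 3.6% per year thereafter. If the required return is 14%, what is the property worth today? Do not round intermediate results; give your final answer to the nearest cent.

D_1 = 24743.00000
D_2 = 26969.87000
D_3 = 29397.15830
D_4 = 32042.90255
D_5 = 34926.76378
Terminal value at year 5: TV = D_5×(1+g_2)/(r−g_2) = 36184.12727/0.104 = 347924.30069
P_0 = D_1/(1+r)^1 + D_2/(1+r)^2 + D_3/(1+r)^3 + D_4/(1+r)^4 + D_5/(1+r)^5 + TV/(1+r)^5
    = 21704.38596 + 20752.43921 + 19842.24451 + 18971.97063 + 18139.86665 + 180700.97935 = 280111.88632

280111.89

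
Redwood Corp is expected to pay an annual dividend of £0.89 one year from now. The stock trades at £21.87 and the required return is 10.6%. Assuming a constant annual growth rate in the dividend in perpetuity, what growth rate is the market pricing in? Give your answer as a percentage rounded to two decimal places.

P = D₁/(r−g) ⇒ g = r − D₁/P = 0.106 − £0.89/£21.87 = 0.065305

6.53%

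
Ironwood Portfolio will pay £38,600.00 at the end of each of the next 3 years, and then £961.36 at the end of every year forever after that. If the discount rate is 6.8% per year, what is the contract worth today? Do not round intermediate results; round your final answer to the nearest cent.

£113275.38

PV of 3-year annuity: £38,600.00 × [1 − (1+0.068)^−3] / 0.068 = 101669.89481
Perpetuity value at year 3: £961.36 / 0.068 = 14137.64706
PV of perpetuity: 14137.64706 / (1+0.068)^3 = 11605.48721
Total PV = 101669.89481 + 11605.48721 = 113275.38202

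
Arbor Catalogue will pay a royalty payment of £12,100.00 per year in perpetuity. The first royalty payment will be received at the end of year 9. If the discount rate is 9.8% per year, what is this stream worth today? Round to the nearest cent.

Value at end of year 8: C / r = £12,100.00 / 0.098 = £123,469.3878
Discount to today: PV = £123,469.3878 / (1 + 0.098)^8 = £123,469.3878 / 2.112607 = £58,444.09

£58444.09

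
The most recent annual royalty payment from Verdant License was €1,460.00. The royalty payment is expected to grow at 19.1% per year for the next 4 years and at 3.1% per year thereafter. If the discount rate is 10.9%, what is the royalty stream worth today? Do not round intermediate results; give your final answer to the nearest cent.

€32673.05

D_1 = 1738.86000
D_2 = 2070.98226
D_3 = 2466.53987
D_4 = 2937.64899
Terminal value at year 4: TV = D_4×(1+g_2)/(r−g_2) = 3028.71611/0.078 = 38829.69366
P_0 = D_1/(1+r)^1 + D_2/(1+r)^2 + D_3/(1+r)^3 + D_4/(1+r)^4 + TV/(1+r)^4
    = 1567.95311 + 1683.88833 + 1808.39585 + 1942.10952 + 25670.70404 = 32673.05085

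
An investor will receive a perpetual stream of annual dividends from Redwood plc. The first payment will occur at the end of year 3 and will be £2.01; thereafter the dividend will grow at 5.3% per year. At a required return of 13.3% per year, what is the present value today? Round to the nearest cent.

£19.57

Value at end of year 2: C₁ / (r − g) = £2.01 / (0.133 − 0.053) = £25.1250
Discount to today: PV = £25.1250 / (1 + 0.133)^2 = £25.1250 / 1.283689 = £19.57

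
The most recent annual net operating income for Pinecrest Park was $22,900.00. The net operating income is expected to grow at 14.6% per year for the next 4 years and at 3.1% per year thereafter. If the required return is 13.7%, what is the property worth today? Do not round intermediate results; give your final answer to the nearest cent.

$323298.45

D_1 = 26243.40000
D_2 = 30074.93640
D_3 = 34465.87711
D_4 = 39497.89517
Terminal value at year 4: TV = D_4×(1+g_2)/(r−g_2) = 40722.32992/0.106 = 384172.92381
P_0 = D_1/(1+r)^1 + D_2/(1+r)^2 + D_3/(1+r)^3 + D_4/(1+r)^4 + TV/(1+r)^4
    = 23081.26649 + 23263.96781 + 23448.11531 + 23633.72045 + 229871.37528 = 323298.44533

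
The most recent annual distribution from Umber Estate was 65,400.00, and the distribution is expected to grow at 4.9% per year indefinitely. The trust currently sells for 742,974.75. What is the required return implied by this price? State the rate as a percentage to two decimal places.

D₁ = 65,400.00 × 1.049 = 68,604.6000
P = D₁/(r − g) ⇒ r = D₁/P + g = 68,604.6000/742,974.75 + 0.049 = 0.092338 + 0.049 = 0.141338

14.13%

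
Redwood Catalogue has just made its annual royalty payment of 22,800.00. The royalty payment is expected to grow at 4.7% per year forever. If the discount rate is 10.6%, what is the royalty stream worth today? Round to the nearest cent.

404603.39

D₁ = D₀ × (1 + g) = 22,800.00 × 1.047 = 23,871.6000
Growing perpetuity: P = D₁ / (r − g) = 23,871.6000 / (0.106 − 0.047) = 404,603.39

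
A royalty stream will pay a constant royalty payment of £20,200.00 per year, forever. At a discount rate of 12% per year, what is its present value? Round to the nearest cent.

£168333.33

Level perpetuity: PV = C / r = £20,200.00 / 0.12 = £168,333.33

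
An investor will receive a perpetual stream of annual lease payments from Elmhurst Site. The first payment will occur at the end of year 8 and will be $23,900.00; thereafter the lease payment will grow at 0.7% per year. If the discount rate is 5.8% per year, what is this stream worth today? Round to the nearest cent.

$315811.58

Value at end of year 7: C₁ / (r − g) = $23,900.00 / (0.058 − 0.007) = $468,627.4510
Discount to today: PV = $468,627.4510 / (1 + 0.058)^7 = $468,627.4510 / 1.483883 = $315,811.58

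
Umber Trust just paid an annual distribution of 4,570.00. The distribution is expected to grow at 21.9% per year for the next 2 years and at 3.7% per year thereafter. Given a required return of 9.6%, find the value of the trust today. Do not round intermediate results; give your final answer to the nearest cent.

D_1 = 5570.83000
D_2 = 6790.84177
Terminal value at year 2: TV = D_2×(1+g_2)/(r−g_2) = 7042.10292/0.059 = 119357.67653
P_0 = D_1/(1+r)^1 + D_2/(1+r)^2 + TV/(1+r)^2
    = 5082.87409 + 5653.30612 + 99364.04155 = 110100.22176

110100.22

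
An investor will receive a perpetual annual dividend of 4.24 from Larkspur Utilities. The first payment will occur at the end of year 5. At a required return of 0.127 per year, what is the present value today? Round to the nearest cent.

Value at end of year 4: C / r = 4.24 / 0.127 = 33.3858
Discount to today: PV = 33.3858 / (1 + 0.127)^4 = 33.3858 / 1.613228 = 20.70

20.70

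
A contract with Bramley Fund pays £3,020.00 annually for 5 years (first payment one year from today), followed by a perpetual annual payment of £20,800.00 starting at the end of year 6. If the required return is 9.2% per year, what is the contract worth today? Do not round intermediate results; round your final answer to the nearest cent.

£157286.36

PV of 5-year annuity: £3,020.00 × [1 − (1+0.092)^−5] / 0.092 = 11686.04116
Perpetuity value at year 5: £20,800.00 / 0.092 = 226086.95652
PV of perpetuity: 226086.95652 / (1+0.092)^5 = 145600.31541
Total PV = 11686.04116 + 145600.31541 = 157286.35657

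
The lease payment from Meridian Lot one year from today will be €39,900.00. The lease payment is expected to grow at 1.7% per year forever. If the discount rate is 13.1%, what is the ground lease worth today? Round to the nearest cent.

Growing perpetuity: P = D₁ / (r − g) = €39,900.0000 / (0.131 − 0.017) = €350,000.00

€350000.00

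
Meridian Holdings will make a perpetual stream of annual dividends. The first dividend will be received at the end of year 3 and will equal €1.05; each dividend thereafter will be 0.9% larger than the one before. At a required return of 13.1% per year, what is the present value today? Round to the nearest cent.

€6.73

Value at end of year 2: C₁ / (r − g) = €1.05 / (0.131 − 0.009) = €8.6066
Discount to today: PV = €8.6066 / (1 + 0.131)^2 = €8.6066 / 1.279161 = €6.73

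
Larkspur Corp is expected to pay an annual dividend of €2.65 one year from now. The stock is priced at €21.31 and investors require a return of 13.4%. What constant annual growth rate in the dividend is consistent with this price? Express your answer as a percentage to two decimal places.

0.96%

P = D₁/(r−g) ⇒ g = r − D₁/P = 0.134 − €2.65/€21.31 = 0.009645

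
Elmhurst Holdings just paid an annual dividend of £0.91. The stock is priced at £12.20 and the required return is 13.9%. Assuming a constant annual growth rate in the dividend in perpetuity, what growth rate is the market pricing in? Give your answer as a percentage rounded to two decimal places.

P = D₀(1+g)/(r−g) ⇒ P(r−g) = D₀(1+g) ⇒ g(P+D₀) = P·r − D₀
g = (P·r − D₀)/(P + D₀) = (£12.20×0.139 − £0.91) / (£12.20 + £0.91) = 0.059939

5.99%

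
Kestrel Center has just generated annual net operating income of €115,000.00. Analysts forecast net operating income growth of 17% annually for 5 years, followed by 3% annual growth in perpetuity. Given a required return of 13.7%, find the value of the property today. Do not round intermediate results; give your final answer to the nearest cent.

€1904303.04

D_1 = 134550.00000
D_2 = 157423.50000
D_3 = 184185.49500
D_4 = 215497.02915
D_5 = 252131.52411
Terminal value at year 5: TV = D_5×(1+g_2)/(r−g_2) = 259695.46983/0.107 = 2427060.46569
P_0 = D_1/(1+r)^1 + D_2/(1+r)^2 + D_3/(1+r)^3 + D_4/(1+r)^4 + D_5/(1+r)^5 + TV/(1+r)^5
    = 118337.73087 + 121772.33520 + 125306.62461 + 128943.49234 + 132685.91560 + 1277256.94458 = 1904303.04320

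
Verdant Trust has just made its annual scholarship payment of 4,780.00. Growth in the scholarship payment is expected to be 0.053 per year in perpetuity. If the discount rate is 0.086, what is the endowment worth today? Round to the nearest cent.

152525.45

D₁ = D₀ × (1 + g) = 4,780.00 × 1.053 = 5,033.3400
Growing perpetuity: P = D₁ / (r − g) = 5,033.3400 / (0.086 − 0.053) = 152,525.45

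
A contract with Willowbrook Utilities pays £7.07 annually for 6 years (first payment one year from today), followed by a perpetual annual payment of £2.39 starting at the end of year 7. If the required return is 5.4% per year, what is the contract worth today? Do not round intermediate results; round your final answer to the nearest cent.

£67.71

PV of 6-year annuity: £7.07 × [1 − (1+0.054)^−6] / 0.054 = 35.43063
Perpetuity value at year 6: £2.39 / 0.054 = 44.25926
PV of perpetuity: 44.25926 / (1+0.054)^6 = 32.28200
Total PV = 35.43063 + 32.28200 = 67.71263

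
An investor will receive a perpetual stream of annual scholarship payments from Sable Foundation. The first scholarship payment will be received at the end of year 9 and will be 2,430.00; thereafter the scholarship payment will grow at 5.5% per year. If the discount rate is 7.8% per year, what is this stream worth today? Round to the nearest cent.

57933.31

Value at end of year 8: C₁ / (r − g) = 2,430.00 / (0.078 − 0.055) = 105,652.1739
Discount to today: PV = 105,652.1739 / (1 + 0.078)^8 = 105,652.1739 / 1.823686 = 57,933.31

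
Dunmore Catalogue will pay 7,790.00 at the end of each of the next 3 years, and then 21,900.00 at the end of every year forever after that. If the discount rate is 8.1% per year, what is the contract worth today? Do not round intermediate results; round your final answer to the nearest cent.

PV of 3-year annuity: 7,790.00 × [1 − (1+0.081)^−3] / 0.081 = 20039.41640
Perpetuity value at year 3: 21,900.00 / 0.081 = 270370.37037
PV of perpetuity: 270370.37037 / (1+0.081)^3 = 214033.62849
Total PV = 20039.41640 + 214033.62849 = 234073.04490

234073.04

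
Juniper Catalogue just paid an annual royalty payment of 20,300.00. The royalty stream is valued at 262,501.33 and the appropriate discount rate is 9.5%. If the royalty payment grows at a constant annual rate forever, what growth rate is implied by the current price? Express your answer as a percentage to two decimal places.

1.64%

P = D₀(1+g)/(r−g) ⇒ P(r−g) = D₀(1+g) ⇒ g(P+D₀) = P·r − D₀
g = (P·r − D₀)/(P + D₀) = (262,501.33×0.095 − 20,300.00) / (262,501.33 + 20,300.00) = 0.016399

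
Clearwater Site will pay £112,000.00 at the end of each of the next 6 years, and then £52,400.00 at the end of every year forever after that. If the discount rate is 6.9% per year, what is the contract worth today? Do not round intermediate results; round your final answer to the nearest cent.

PV of 6-year annuity: £112,000.00 × [1 − (1+0.069)^−6] / 0.069 = 535504.50437
Perpetuity value at year 6: £52,400.00 / 0.069 = 759420.28986
PV of perpetuity: 759420.28986 / (1+0.069)^6 = 508880.68245
Total PV = 535504.50437 + 508880.68245 = 1044385.18683

£1044385.19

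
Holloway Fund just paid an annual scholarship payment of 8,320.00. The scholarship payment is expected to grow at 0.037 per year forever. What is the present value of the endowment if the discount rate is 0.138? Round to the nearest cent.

D₁ = D₀ × (1 + g) = 8,320.00 × 1.037 = 8,627.8400
Growing perpetuity: P = D₁ / (r − g) = 8,627.8400 / (0.138 − 0.037) = 85,424.16

85424.16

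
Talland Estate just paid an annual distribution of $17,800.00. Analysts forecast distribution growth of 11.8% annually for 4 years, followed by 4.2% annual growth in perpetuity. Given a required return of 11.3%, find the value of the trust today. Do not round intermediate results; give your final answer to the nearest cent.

$337963.00

D_1 = 19900.40000
D_2 = 22248.64720
D_3 = 24873.98757
D_4 = 27809.11810
Terminal value at year 4: TV = D_4×(1+g_2)/(r−g_2) = 28977.10106/0.071 = 408128.18399
P_0 = D_1/(1+r)^1 + D_2/(1+r)^2 + D_3/(1+r)^3 + D_4/(1+r)^4 + TV/(1+r)^4
    = 17879.96406 + 17960.28735 + 18040.97148 + 18122.01807 + 265959.75819 = 337962.99915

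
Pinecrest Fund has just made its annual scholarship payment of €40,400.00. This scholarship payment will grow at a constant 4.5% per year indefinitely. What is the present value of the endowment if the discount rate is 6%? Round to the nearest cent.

D₁ = D₀ × (1 + g) = €40,400.00 × 1.045 = €42,218.0000
Growing perpetuity: P = D₁ / (r − g) = €42,218.0000 / (0.06 − 0.045) = €2,814,533.33

€2814533.33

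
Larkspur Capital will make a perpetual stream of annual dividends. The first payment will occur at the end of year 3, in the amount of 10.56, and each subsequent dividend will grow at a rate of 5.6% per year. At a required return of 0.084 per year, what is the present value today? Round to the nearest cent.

Value at end of year 2: C₁ / (r − g) = 10.56 / (0.084 − 0.056) = 377.1429
Discount to today: PV = 377.1429 / (1 + 0.084)^2 = 377.1429 / 1.175056 = 320.96

320.96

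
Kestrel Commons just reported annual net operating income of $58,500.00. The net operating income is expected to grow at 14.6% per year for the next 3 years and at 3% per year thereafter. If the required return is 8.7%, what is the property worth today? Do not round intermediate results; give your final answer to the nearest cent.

D_1 = 67041.00000
D_2 = 76828.98600
D_3 = 88046.01796
Terminal value at year 3: TV = D_3×(1+g_2)/(r−g_2) = 90687.39849/0.057 = 1591006.99113
P_0 = D_1/(1+r)^1 + D_2/(1+r)^2 + D_3/(1+r)^3 + TV/(1+r)^3
    = 61675.25299 + 65022.85182 + 68552.15104 + 1238749.39604 = 1433999.65189

$1433999.65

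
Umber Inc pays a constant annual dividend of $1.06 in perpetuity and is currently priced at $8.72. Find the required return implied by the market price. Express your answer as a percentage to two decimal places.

P = C/r ⇒ r = C/P = $1.06/$8.72 = 0.121560

12.16%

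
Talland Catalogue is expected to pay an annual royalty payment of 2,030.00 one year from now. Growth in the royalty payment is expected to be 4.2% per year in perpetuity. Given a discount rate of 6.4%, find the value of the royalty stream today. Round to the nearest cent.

Growing perpetuity: P = D₁ / (r − g) = 2,030.0000 / (0.064 − 0.042) = 92,272.73

92272.73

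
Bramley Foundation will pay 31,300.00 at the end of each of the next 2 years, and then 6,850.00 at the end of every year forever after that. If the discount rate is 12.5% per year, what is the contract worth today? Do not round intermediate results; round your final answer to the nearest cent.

95851.85

PV of 2-year annuity: 31,300.00 × [1 − (1+0.125)^−2] / 0.125 = 52553.08642
Perpetuity value at year 2: 6,850.00 / 0.125 = 54800.00000
PV of perpetuity: 54800.00000 / (1+0.125)^2 = 43298.76543
Total PV = 52553.08642 + 43298.76543 = 95851.85185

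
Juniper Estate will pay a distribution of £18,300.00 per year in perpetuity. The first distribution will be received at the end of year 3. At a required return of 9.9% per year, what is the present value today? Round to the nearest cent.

Value at end of year 2: C / r = £18,300.00 / 0.099 = £184,848.4848
Discount to today: PV = £184,848.4848 / (1 + 0.099)^2 = £184,848.4848 / 1.207801 = £153,045.48

£153045.48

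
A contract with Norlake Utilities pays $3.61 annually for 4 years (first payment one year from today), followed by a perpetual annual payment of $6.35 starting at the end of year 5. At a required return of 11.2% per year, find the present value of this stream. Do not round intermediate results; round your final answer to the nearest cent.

PV of 4-year annuity: $3.61 × [1 − (1+0.112)^−4] / 0.112 = 11.15217
Perpetuity value at year 4: $6.35 / 0.112 = 56.69643
PV of perpetuity: 56.69643 / (1+0.112)^4 = 37.07973
Total PV = 11.15217 + 37.07973 = 48.23190

$48.23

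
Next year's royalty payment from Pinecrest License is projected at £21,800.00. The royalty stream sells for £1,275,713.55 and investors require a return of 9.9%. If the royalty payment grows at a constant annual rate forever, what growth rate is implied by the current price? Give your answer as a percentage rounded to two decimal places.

8.19%

P = D₁/(r−g) ⇒ g = r − D₁/P = 0.099 − £21,800.00/£1,275,713.55 = 0.081912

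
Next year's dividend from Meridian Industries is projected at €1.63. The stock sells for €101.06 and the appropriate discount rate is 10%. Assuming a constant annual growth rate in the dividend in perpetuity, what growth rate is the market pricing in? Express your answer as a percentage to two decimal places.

P = D₁/(r−g) ⇒ g = r − D₁/P = 0.1 − €1.63/€101.06 = 0.083871

8.39%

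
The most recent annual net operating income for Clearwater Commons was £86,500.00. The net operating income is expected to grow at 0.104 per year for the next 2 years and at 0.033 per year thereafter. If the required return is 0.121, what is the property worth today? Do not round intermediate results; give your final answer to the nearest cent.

D_1 = 95496.00000
D_2 = 105427.58400
Terminal value at year 2: TV = D_2×(1+g_2)/(r−g_2) = 108906.69427/0.088 = 1237576.07127
P_0 = D_1/(1+r)^1 + D_2/(1+r)^2 + TV/(1+r)^2
    = 85188.22480 + 83896.34271 + 984828.65932 = 1153913.22683

£1153913.23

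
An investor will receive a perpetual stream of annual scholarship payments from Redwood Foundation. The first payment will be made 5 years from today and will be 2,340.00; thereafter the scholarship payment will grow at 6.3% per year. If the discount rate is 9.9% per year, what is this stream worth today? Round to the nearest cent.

Value at end of year 4: C₁ / (r − g) = 2,340.00 / (0.099 − 0.063) = 65,000.0000
Discount to today: PV = 65,000.0000 / (1 + 0.099)^4 = 65,000.0000 / 1.458783 = 44,557.68

44557.68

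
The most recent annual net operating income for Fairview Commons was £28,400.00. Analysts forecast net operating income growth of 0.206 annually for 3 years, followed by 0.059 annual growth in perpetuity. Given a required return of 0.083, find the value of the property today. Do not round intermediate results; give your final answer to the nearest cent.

D_1 = 34250.40000
D_2 = 41305.98240
D_3 = 49815.01477
Terminal value at year 3: TV = D_3×(1+g_2)/(r−g_2) = 52754.10065/0.024 = 2198087.52692
P_0 = D_1/(1+r)^1 + D_2/(1+r)^2 + D_3/(1+r)^3 + TV/(1+r)^3
    = 31625.48476 + 35217.29882 + 39217.04744 + 1730452.21845 = 1836512.04948

£1836512.05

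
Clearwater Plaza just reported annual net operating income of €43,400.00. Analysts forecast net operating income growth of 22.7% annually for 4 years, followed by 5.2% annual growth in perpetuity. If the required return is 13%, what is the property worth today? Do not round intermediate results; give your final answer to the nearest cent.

D_1 = 53251.80000
D_2 = 65339.95860
D_3 = 80172.12920
D_4 = 98371.20253
Terminal value at year 4: TV = D_4×(1+g_2)/(r−g_2) = 103486.50506/0.078 = 1326750.06491
P_0 = D_1/(1+r)^1 + D_2/(1+r)^2 + D_3/(1+r)^3 + D_4/(1+r)^4 + TV/(1+r)^4
    = 47125.48673 + 51170.77187 + 55563.30715 + 60332.90078 + 813720.66176 = 1027913.12828

€1027913.13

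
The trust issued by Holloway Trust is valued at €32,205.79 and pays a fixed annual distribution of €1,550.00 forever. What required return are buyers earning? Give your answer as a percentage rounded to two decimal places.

P = C/r ⇒ r = C/P = €1,550.00/€32,205.79 = 0.048128

4.81%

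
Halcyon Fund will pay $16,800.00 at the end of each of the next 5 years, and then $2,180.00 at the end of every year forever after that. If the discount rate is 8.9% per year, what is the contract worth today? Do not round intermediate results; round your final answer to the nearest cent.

$81508.94

PV of 5-year annuity: $16,800.00 × [1 − (1+0.089)^−5] / 0.089 = 65516.04614
Perpetuity value at year 5: $2,180.00 / 0.089 = 24494.38202
PV of perpetuity: 24494.38202 / (1+0.089)^5 = 15992.89508
Total PV = 65516.04614 + 15992.89508 = 81508.94122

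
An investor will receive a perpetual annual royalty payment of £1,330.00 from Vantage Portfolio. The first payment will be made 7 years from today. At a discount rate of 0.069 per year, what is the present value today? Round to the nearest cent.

£12916.25

Value at end of year 6: C / r = £1,330.00 / 0.069 = £19,275.3623
Discount to today: PV = £19,275.3623 / (1 + 0.069)^6 = £19,275.3623 / 1.492335 = £12,916.25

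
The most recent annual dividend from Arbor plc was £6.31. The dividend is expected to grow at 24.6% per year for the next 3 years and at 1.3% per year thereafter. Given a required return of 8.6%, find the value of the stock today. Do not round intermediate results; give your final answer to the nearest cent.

£157.32

D_1 = 7.86226
D_2 = 9.79638
D_3 = 12.20628
Terminal value at year 3: TV = D_3×(1+g_2)/(r−g_2) = 12.36497/0.073 = 169.38310
P_0 = D_1/(1+r)^1 + D_2/(1+r)^2 + D_3/(1+r)^3 + TV/(1+r)^3
    = 7.23965 + 8.30627 + 9.53002 + 132.24541 = 157.32135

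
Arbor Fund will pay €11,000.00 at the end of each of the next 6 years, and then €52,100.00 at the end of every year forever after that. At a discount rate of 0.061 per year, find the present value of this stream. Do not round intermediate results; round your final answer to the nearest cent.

€652629.76

PV of 6-year annuity: €11,000.00 × [1 − (1+0.061)^−6] / 0.061 = 53921.03699
Perpetuity value at year 6: €52,100.00 / 0.061 = 854098.36066
PV of perpetuity: 854098.36066 / (1+0.061)^6 = 598708.72183
Total PV = 53921.03699 + 598708.72183 = 652629.75882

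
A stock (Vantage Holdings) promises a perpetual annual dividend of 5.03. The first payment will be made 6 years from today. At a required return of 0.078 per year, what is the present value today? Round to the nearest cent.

44.30

Value at end of year 5: C / r = 5.03 / 0.078 = 64.4872
Discount to today: PV = 64.4872 / (1 + 0.078)^5 = 64.4872 / 1.455773 = 44.30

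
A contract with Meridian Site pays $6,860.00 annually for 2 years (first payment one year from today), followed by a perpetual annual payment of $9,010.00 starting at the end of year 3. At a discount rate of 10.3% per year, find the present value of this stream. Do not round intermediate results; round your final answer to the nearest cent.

$83759.29

PV of 2-year annuity: $6,860.00 × [1 − (1+0.103)^−2] / 0.103 = 11858.02505
Perpetuity value at year 2: $9,010.00 / 0.103 = 87475.72816
PV of perpetuity: 87475.72816 / (1+0.103)^2 = 71901.26668
Total PV = 11858.02505 + 71901.26668 = 83759.29173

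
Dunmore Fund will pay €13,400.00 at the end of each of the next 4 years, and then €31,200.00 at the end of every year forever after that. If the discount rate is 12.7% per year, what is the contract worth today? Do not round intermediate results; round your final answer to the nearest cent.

€192391.97

PV of 4-year annuity: €13,400.00 × [1 − (1+0.127)^−4] / 0.127 = 40107.64486
Perpetuity value at year 4: €31,200.00 / 0.127 = 245669.29134
PV of perpetuity: 245669.29134 / (1+0.127)^4 = 152284.32719
Total PV = 40107.64486 + 152284.32719 = 192391.97205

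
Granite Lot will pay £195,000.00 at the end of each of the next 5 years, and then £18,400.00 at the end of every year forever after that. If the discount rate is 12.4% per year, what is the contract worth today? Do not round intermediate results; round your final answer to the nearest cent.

PV of 5-year annuity: £195,000.00 × [1 − (1+0.124)^−5] / 0.124 = 696021.20749
Perpetuity value at year 5: £18,400.00 / 0.124 = 148387.09677
PV of perpetuity: 148387.09677 / (1+0.124)^5 = 82711.24950
Total PV = 696021.20749 + 82711.24950 = 778732.45699

£778732.46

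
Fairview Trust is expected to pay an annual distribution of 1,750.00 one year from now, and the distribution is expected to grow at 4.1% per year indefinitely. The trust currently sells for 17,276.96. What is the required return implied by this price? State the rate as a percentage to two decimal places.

P = D₁/(r − g) ⇒ r = D₁/P + g = 1,750.0000/17,276.96 + 0.041 = 0.101291 + 0.041 = 0.142291

14.23%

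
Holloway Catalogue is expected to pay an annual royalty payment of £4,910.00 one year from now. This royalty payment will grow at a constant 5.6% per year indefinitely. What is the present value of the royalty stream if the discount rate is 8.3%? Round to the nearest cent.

Growing perpetuity: P = D₁ / (r − g) = £4,910.0000 / (0.083 − 0.056) = £181,851.85

£181851.85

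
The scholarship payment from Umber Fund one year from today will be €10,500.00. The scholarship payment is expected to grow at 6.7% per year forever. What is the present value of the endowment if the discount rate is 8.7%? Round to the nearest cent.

Growing perpetuity: P = D₁ / (r − g) = €10,500.0000 / (0.087 − 0.067) = €525,000.00

€525000.00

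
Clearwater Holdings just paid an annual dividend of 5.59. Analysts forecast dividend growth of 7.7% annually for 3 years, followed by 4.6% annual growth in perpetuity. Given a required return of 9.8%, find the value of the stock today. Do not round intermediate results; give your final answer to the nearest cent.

D_1 = 6.02043
D_2 = 6.48400
D_3 = 6.98327
Terminal value at year 3: TV = D_3×(1+g_2)/(r−g_2) = 7.30450/0.052 = 140.47119
P_0 = D_1/(1+r)^1 + D_2/(1+r)^2 + D_3/(1+r)^3 + TV/(1+r)^3
    = 5.48309 + 5.37822 + 5.27536 + 106.11585 = 122.25251

122.25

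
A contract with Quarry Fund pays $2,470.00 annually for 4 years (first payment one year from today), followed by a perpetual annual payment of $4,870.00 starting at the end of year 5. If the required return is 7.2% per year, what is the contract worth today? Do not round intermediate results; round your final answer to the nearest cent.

PV of 4-year annuity: $2,470.00 × [1 − (1+0.072)^−4] / 0.072 = 8328.77561
Perpetuity value at year 4: $4,870.00 / 0.072 = 67638.88889
PV of perpetuity: 67638.88889 / (1+0.072)^4 = 51217.37585
Total PV = 8328.77561 + 51217.37585 = 59546.15146

$59546.15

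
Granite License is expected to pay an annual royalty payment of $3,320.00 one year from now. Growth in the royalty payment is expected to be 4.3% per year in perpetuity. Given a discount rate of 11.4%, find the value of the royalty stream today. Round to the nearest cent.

Growing perpetuity: P = D₁ / (r − g) = $3,320.0000 / (0.114 − 0.043) = $46,760.56

$46760.56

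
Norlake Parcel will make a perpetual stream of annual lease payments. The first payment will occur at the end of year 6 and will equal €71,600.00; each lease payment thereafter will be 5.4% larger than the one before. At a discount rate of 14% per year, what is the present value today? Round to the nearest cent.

€432404.61

Value at end of year 5: C₁ / (r − g) = €71,600.00 / (0.14 − 0.054) = €832,558.1395
Discount to today: PV = €832,558.1395 / (1 + 0.14)^5 = €832,558.1395 / 1.925415 = €432,404.61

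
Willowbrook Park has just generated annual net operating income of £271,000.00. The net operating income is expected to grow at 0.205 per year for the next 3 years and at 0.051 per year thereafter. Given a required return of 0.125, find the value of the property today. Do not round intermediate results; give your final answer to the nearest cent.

D_1 = 326555.00000
D_2 = 393498.77500
D_3 = 474166.02388
Terminal value at year 3: TV = D_3×(1+g_2)/(r−g_2) = 498348.49109/0.074 = 6734439.06882
P_0 = D_1/(1+r)^1 + D_2/(1+r)^2 + D_3/(1+r)^3 + TV/(1+r)^3
    = 290271.11111 + 310912.61235 + 333021.95367 + 4729811.80142 = 5664017.47855

£5664017.48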